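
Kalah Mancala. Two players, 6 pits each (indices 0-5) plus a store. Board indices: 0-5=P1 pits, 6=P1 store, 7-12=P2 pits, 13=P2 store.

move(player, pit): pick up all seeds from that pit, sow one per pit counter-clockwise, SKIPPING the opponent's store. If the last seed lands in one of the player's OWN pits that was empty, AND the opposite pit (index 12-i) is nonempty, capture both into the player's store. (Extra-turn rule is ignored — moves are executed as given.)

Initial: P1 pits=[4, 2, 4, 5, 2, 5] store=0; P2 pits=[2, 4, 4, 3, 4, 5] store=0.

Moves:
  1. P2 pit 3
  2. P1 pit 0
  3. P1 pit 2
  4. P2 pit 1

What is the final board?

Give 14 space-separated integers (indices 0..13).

Move 1: P2 pit3 -> P1=[4,2,4,5,2,5](0) P2=[2,4,4,0,5,6](1)
Move 2: P1 pit0 -> P1=[0,3,5,6,3,5](0) P2=[2,4,4,0,5,6](1)
Move 3: P1 pit2 -> P1=[0,3,0,7,4,6](1) P2=[3,4,4,0,5,6](1)
Move 4: P2 pit1 -> P1=[0,3,0,7,4,6](1) P2=[3,0,5,1,6,7](1)

Answer: 0 3 0 7 4 6 1 3 0 5 1 6 7 1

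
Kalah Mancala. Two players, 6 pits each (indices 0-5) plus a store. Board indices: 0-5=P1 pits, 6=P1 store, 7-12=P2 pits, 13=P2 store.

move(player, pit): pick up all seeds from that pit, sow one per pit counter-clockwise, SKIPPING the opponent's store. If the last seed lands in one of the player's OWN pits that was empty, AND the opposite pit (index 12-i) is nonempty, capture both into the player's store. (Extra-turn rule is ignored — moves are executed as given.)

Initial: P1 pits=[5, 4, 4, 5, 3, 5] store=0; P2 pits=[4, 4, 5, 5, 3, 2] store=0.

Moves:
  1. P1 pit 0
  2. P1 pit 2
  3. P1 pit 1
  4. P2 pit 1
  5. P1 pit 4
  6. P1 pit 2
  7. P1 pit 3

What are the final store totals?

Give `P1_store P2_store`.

Move 1: P1 pit0 -> P1=[0,5,5,6,4,6](0) P2=[4,4,5,5,3,2](0)
Move 2: P1 pit2 -> P1=[0,5,0,7,5,7](1) P2=[5,4,5,5,3,2](0)
Move 3: P1 pit1 -> P1=[0,0,1,8,6,8](2) P2=[5,4,5,5,3,2](0)
Move 4: P2 pit1 -> P1=[0,0,1,8,6,8](2) P2=[5,0,6,6,4,3](0)
Move 5: P1 pit4 -> P1=[0,0,1,8,0,9](3) P2=[6,1,7,7,4,3](0)
Move 6: P1 pit2 -> P1=[0,0,0,9,0,9](3) P2=[6,1,7,7,4,3](0)
Move 7: P1 pit3 -> P1=[0,0,0,0,1,10](4) P2=[7,2,8,8,5,4](0)

Answer: 4 0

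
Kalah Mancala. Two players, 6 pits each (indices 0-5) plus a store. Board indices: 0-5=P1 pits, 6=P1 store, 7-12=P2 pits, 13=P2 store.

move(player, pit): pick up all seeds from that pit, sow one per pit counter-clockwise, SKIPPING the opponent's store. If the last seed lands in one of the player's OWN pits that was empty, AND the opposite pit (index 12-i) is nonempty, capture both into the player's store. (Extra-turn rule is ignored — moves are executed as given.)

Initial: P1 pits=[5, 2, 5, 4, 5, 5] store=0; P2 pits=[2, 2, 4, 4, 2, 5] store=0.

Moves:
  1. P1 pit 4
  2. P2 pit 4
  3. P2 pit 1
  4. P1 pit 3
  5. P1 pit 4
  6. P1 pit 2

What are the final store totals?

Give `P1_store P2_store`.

Move 1: P1 pit4 -> P1=[5,2,5,4,0,6](1) P2=[3,3,5,4,2,5](0)
Move 2: P2 pit4 -> P1=[5,2,5,4,0,6](1) P2=[3,3,5,4,0,6](1)
Move 3: P2 pit1 -> P1=[5,0,5,4,0,6](1) P2=[3,0,6,5,0,6](4)
Move 4: P1 pit3 -> P1=[5,0,5,0,1,7](2) P2=[4,0,6,5,0,6](4)
Move 5: P1 pit4 -> P1=[5,0,5,0,0,8](2) P2=[4,0,6,5,0,6](4)
Move 6: P1 pit2 -> P1=[5,0,0,1,1,9](3) P2=[5,0,6,5,0,6](4)

Answer: 3 4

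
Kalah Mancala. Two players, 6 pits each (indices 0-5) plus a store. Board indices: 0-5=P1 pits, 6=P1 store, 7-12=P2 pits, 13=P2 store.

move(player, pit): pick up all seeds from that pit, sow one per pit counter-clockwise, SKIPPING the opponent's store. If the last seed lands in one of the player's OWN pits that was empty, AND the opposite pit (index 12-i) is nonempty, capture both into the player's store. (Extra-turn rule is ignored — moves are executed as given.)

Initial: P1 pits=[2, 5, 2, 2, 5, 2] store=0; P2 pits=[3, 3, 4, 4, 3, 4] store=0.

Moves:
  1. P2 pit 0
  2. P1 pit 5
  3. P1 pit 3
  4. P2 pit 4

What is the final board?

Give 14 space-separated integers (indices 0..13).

Answer: 3 5 2 0 6 0 3 0 4 5 5 0 5 1

Derivation:
Move 1: P2 pit0 -> P1=[2,5,2,2,5,2](0) P2=[0,4,5,5,3,4](0)
Move 2: P1 pit5 -> P1=[2,5,2,2,5,0](1) P2=[1,4,5,5,3,4](0)
Move 3: P1 pit3 -> P1=[2,5,2,0,6,0](3) P2=[0,4,5,5,3,4](0)
Move 4: P2 pit4 -> P1=[3,5,2,0,6,0](3) P2=[0,4,5,5,0,5](1)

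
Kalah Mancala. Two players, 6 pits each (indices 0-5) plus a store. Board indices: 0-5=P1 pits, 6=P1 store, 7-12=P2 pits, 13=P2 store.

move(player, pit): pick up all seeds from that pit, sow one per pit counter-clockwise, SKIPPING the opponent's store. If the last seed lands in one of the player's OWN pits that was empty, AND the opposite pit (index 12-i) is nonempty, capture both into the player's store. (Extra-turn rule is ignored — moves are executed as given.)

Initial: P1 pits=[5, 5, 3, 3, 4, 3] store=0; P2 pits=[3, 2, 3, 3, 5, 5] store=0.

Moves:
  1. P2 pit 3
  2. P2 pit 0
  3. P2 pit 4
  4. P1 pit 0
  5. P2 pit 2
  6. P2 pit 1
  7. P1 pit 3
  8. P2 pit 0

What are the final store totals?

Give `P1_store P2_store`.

Answer: 2 7

Derivation:
Move 1: P2 pit3 -> P1=[5,5,3,3,4,3](0) P2=[3,2,3,0,6,6](1)
Move 2: P2 pit0 -> P1=[5,5,0,3,4,3](0) P2=[0,3,4,0,6,6](5)
Move 3: P2 pit4 -> P1=[6,6,1,4,4,3](0) P2=[0,3,4,0,0,7](6)
Move 4: P1 pit0 -> P1=[0,7,2,5,5,4](1) P2=[0,3,4,0,0,7](6)
Move 5: P2 pit2 -> P1=[0,7,2,5,5,4](1) P2=[0,3,0,1,1,8](7)
Move 6: P2 pit1 -> P1=[0,7,2,5,5,4](1) P2=[0,0,1,2,2,8](7)
Move 7: P1 pit3 -> P1=[0,7,2,0,6,5](2) P2=[1,1,1,2,2,8](7)
Move 8: P2 pit0 -> P1=[0,7,2,0,6,5](2) P2=[0,2,1,2,2,8](7)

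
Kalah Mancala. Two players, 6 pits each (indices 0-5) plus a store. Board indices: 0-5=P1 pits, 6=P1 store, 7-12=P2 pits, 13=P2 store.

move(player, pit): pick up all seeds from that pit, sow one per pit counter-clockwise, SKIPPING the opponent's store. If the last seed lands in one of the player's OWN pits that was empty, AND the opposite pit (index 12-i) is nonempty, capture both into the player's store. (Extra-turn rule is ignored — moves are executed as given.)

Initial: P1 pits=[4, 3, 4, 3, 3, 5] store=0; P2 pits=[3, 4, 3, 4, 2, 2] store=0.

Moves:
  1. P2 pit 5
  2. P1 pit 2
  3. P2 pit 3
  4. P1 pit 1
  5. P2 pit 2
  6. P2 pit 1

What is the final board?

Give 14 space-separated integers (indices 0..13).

Answer: 6 0 1 5 5 6 1 3 0 1 2 5 3 2

Derivation:
Move 1: P2 pit5 -> P1=[5,3,4,3,3,5](0) P2=[3,4,3,4,2,0](1)
Move 2: P1 pit2 -> P1=[5,3,0,4,4,6](1) P2=[3,4,3,4,2,0](1)
Move 3: P2 pit3 -> P1=[6,3,0,4,4,6](1) P2=[3,4,3,0,3,1](2)
Move 4: P1 pit1 -> P1=[6,0,1,5,5,6](1) P2=[3,4,3,0,3,1](2)
Move 5: P2 pit2 -> P1=[6,0,1,5,5,6](1) P2=[3,4,0,1,4,2](2)
Move 6: P2 pit1 -> P1=[6,0,1,5,5,6](1) P2=[3,0,1,2,5,3](2)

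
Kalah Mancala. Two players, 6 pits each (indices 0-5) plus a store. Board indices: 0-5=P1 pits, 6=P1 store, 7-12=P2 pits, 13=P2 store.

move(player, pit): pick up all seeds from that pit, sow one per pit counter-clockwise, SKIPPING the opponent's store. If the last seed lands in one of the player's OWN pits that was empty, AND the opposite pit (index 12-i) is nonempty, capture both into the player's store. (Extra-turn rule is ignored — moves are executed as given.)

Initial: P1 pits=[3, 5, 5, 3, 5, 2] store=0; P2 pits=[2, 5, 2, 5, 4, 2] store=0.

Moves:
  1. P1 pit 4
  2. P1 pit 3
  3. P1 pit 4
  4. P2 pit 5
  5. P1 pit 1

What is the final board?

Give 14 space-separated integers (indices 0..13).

Answer: 4 0 6 1 1 6 3 3 6 3 5 4 0 1

Derivation:
Move 1: P1 pit4 -> P1=[3,5,5,3,0,3](1) P2=[3,6,3,5,4,2](0)
Move 2: P1 pit3 -> P1=[3,5,5,0,1,4](2) P2=[3,6,3,5,4,2](0)
Move 3: P1 pit4 -> P1=[3,5,5,0,0,5](2) P2=[3,6,3,5,4,2](0)
Move 4: P2 pit5 -> P1=[4,5,5,0,0,5](2) P2=[3,6,3,5,4,0](1)
Move 5: P1 pit1 -> P1=[4,0,6,1,1,6](3) P2=[3,6,3,5,4,0](1)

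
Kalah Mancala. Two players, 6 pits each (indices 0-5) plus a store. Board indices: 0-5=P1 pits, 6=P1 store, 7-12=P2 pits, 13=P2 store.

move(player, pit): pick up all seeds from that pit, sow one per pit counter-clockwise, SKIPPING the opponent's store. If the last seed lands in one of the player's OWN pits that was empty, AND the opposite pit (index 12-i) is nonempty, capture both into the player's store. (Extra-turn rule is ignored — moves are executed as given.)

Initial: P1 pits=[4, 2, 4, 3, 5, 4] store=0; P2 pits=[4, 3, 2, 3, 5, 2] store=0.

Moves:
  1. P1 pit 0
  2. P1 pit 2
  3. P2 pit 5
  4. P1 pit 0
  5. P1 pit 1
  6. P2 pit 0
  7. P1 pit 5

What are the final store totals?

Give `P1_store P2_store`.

Move 1: P1 pit0 -> P1=[0,3,5,4,6,4](0) P2=[4,3,2,3,5,2](0)
Move 2: P1 pit2 -> P1=[0,3,0,5,7,5](1) P2=[5,3,2,3,5,2](0)
Move 3: P2 pit5 -> P1=[1,3,0,5,7,5](1) P2=[5,3,2,3,5,0](1)
Move 4: P1 pit0 -> P1=[0,4,0,5,7,5](1) P2=[5,3,2,3,5,0](1)
Move 5: P1 pit1 -> P1=[0,0,1,6,8,6](1) P2=[5,3,2,3,5,0](1)
Move 6: P2 pit0 -> P1=[0,0,1,6,8,6](1) P2=[0,4,3,4,6,1](1)
Move 7: P1 pit5 -> P1=[0,0,1,6,8,0](2) P2=[1,5,4,5,7,1](1)

Answer: 2 1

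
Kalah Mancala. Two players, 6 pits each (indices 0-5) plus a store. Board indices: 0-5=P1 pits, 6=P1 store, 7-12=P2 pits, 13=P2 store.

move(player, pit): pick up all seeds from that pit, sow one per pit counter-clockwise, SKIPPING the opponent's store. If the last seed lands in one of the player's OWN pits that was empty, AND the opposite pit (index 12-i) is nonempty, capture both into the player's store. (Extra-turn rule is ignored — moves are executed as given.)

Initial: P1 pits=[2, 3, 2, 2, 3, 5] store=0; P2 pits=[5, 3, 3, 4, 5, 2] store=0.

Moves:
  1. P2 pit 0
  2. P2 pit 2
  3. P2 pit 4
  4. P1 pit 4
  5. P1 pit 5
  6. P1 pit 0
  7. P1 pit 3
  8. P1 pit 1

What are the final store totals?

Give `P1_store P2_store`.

Answer: 4 2

Derivation:
Move 1: P2 pit0 -> P1=[2,3,2,2,3,5](0) P2=[0,4,4,5,6,3](0)
Move 2: P2 pit2 -> P1=[2,3,2,2,3,5](0) P2=[0,4,0,6,7,4](1)
Move 3: P2 pit4 -> P1=[3,4,3,3,4,5](0) P2=[0,4,0,6,0,5](2)
Move 4: P1 pit4 -> P1=[3,4,3,3,0,6](1) P2=[1,5,0,6,0,5](2)
Move 5: P1 pit5 -> P1=[3,4,3,3,0,0](2) P2=[2,6,1,7,1,5](2)
Move 6: P1 pit0 -> P1=[0,5,4,4,0,0](2) P2=[2,6,1,7,1,5](2)
Move 7: P1 pit3 -> P1=[0,5,4,0,1,1](3) P2=[3,6,1,7,1,5](2)
Move 8: P1 pit1 -> P1=[0,0,5,1,2,2](4) P2=[3,6,1,7,1,5](2)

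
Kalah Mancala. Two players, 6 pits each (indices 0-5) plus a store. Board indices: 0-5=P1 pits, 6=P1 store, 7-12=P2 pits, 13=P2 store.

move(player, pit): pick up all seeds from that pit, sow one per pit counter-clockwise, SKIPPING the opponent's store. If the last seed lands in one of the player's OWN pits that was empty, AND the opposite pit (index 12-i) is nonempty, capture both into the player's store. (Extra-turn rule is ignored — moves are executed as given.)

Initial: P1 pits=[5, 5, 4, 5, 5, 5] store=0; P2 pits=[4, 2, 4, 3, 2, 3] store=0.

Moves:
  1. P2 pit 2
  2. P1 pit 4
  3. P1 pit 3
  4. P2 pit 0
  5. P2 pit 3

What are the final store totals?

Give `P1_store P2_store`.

Move 1: P2 pit2 -> P1=[5,5,4,5,5,5](0) P2=[4,2,0,4,3,4](1)
Move 2: P1 pit4 -> P1=[5,5,4,5,0,6](1) P2=[5,3,1,4,3,4](1)
Move 3: P1 pit3 -> P1=[5,5,4,0,1,7](2) P2=[6,4,1,4,3,4](1)
Move 4: P2 pit0 -> P1=[5,5,4,0,1,7](2) P2=[0,5,2,5,4,5](2)
Move 5: P2 pit3 -> P1=[6,6,4,0,1,7](2) P2=[0,5,2,0,5,6](3)

Answer: 2 3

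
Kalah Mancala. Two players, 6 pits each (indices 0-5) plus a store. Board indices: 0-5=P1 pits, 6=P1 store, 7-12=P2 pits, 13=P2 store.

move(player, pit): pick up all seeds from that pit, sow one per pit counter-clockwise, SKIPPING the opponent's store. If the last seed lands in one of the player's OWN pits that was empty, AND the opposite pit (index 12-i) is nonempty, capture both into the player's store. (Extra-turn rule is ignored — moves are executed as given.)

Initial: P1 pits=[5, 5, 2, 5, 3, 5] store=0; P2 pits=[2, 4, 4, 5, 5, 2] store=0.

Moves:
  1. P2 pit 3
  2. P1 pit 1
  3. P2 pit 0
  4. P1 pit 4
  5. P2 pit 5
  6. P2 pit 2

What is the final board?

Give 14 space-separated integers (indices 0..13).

Answer: 8 1 0 6 0 7 2 1 6 0 1 7 1 7

Derivation:
Move 1: P2 pit3 -> P1=[6,6,2,5,3,5](0) P2=[2,4,4,0,6,3](1)
Move 2: P1 pit1 -> P1=[6,0,3,6,4,6](1) P2=[3,4,4,0,6,3](1)
Move 3: P2 pit0 -> P1=[6,0,0,6,4,6](1) P2=[0,5,5,0,6,3](5)
Move 4: P1 pit4 -> P1=[6,0,0,6,0,7](2) P2=[1,6,5,0,6,3](5)
Move 5: P2 pit5 -> P1=[7,1,0,6,0,7](2) P2=[1,6,5,0,6,0](6)
Move 6: P2 pit2 -> P1=[8,1,0,6,0,7](2) P2=[1,6,0,1,7,1](7)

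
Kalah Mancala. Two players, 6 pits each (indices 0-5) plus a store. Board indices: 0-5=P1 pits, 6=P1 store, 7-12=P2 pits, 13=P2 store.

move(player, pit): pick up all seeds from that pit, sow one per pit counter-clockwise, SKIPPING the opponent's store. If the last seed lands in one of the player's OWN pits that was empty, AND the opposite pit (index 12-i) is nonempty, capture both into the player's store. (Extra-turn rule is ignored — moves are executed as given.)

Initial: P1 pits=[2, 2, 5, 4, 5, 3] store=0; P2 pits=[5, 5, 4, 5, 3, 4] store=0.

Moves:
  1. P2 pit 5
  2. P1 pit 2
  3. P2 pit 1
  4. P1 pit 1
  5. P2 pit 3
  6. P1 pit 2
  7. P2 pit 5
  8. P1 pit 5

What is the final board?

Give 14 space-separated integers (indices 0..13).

Answer: 6 1 0 7 8 0 2 7 1 6 0 5 0 4

Derivation:
Move 1: P2 pit5 -> P1=[3,3,6,4,5,3](0) P2=[5,5,4,5,3,0](1)
Move 2: P1 pit2 -> P1=[3,3,0,5,6,4](1) P2=[6,6,4,5,3,0](1)
Move 3: P2 pit1 -> P1=[4,3,0,5,6,4](1) P2=[6,0,5,6,4,1](2)
Move 4: P1 pit1 -> P1=[4,0,1,6,7,4](1) P2=[6,0,5,6,4,1](2)
Move 5: P2 pit3 -> P1=[5,1,2,6,7,4](1) P2=[6,0,5,0,5,2](3)
Move 6: P1 pit2 -> P1=[5,1,0,7,8,4](1) P2=[6,0,5,0,5,2](3)
Move 7: P2 pit5 -> P1=[6,1,0,7,8,4](1) P2=[6,0,5,0,5,0](4)
Move 8: P1 pit5 -> P1=[6,1,0,7,8,0](2) P2=[7,1,6,0,5,0](4)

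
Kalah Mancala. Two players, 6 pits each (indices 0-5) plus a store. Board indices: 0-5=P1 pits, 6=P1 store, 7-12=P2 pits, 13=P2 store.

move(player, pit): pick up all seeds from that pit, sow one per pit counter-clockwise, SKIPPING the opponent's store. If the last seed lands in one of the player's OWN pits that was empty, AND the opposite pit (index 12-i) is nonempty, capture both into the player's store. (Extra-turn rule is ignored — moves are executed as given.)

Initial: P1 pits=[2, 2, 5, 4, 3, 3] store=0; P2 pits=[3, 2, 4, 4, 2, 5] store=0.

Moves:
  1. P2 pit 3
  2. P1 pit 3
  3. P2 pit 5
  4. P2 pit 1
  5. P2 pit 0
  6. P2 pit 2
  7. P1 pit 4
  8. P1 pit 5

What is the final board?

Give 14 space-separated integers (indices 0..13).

Move 1: P2 pit3 -> P1=[3,2,5,4,3,3](0) P2=[3,2,4,0,3,6](1)
Move 2: P1 pit3 -> P1=[3,2,5,0,4,4](1) P2=[4,2,4,0,3,6](1)
Move 3: P2 pit5 -> P1=[4,3,6,1,5,4](1) P2=[4,2,4,0,3,0](2)
Move 4: P2 pit1 -> P1=[4,3,0,1,5,4](1) P2=[4,0,5,0,3,0](9)
Move 5: P2 pit0 -> P1=[4,3,0,1,5,4](1) P2=[0,1,6,1,4,0](9)
Move 6: P2 pit2 -> P1=[5,4,0,1,5,4](1) P2=[0,1,0,2,5,1](10)
Move 7: P1 pit4 -> P1=[5,4,0,1,0,5](2) P2=[1,2,1,2,5,1](10)
Move 8: P1 pit5 -> P1=[5,4,0,1,0,0](3) P2=[2,3,2,3,5,1](10)

Answer: 5 4 0 1 0 0 3 2 3 2 3 5 1 10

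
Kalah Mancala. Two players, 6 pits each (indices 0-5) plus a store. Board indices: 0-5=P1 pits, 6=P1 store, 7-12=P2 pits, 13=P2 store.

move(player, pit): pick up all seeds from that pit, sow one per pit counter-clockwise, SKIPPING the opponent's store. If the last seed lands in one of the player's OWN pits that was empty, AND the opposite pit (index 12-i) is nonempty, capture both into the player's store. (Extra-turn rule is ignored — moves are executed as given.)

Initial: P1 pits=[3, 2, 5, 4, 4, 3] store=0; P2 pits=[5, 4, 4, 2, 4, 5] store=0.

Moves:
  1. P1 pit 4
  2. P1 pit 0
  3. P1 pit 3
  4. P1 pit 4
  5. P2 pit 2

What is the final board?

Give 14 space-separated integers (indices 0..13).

Answer: 0 3 6 0 0 6 2 7 6 0 3 5 6 1

Derivation:
Move 1: P1 pit4 -> P1=[3,2,5,4,0,4](1) P2=[6,5,4,2,4,5](0)
Move 2: P1 pit0 -> P1=[0,3,6,5,0,4](1) P2=[6,5,4,2,4,5](0)
Move 3: P1 pit3 -> P1=[0,3,6,0,1,5](2) P2=[7,6,4,2,4,5](0)
Move 4: P1 pit4 -> P1=[0,3,6,0,0,6](2) P2=[7,6,4,2,4,5](0)
Move 5: P2 pit2 -> P1=[0,3,6,0,0,6](2) P2=[7,6,0,3,5,6](1)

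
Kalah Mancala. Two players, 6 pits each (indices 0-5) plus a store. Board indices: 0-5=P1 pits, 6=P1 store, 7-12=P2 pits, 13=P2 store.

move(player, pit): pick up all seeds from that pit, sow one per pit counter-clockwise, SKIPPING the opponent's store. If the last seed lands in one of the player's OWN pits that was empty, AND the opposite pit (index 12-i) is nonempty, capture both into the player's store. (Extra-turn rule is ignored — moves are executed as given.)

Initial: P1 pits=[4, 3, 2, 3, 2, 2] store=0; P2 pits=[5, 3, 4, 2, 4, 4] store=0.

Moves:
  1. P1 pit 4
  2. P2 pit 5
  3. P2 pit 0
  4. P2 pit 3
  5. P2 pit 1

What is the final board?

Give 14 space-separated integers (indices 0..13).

Move 1: P1 pit4 -> P1=[4,3,2,3,0,3](1) P2=[5,3,4,2,4,4](0)
Move 2: P2 pit5 -> P1=[5,4,3,3,0,3](1) P2=[5,3,4,2,4,0](1)
Move 3: P2 pit0 -> P1=[0,4,3,3,0,3](1) P2=[0,4,5,3,5,0](7)
Move 4: P2 pit3 -> P1=[0,4,3,3,0,3](1) P2=[0,4,5,0,6,1](8)
Move 5: P2 pit1 -> P1=[0,4,3,3,0,3](1) P2=[0,0,6,1,7,2](8)

Answer: 0 4 3 3 0 3 1 0 0 6 1 7 2 8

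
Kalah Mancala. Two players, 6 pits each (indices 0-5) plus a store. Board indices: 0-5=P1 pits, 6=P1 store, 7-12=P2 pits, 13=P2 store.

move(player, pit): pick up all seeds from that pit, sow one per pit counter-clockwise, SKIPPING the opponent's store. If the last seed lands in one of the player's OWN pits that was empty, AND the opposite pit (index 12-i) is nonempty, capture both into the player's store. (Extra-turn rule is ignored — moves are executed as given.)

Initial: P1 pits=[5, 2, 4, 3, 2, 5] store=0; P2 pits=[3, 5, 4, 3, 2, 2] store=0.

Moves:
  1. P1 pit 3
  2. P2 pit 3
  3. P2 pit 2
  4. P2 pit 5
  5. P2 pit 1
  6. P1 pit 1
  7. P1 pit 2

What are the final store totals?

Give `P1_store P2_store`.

Move 1: P1 pit3 -> P1=[5,2,4,0,3,6](1) P2=[3,5,4,3,2,2](0)
Move 2: P2 pit3 -> P1=[5,2,4,0,3,6](1) P2=[3,5,4,0,3,3](1)
Move 3: P2 pit2 -> P1=[5,2,4,0,3,6](1) P2=[3,5,0,1,4,4](2)
Move 4: P2 pit5 -> P1=[6,3,5,0,3,6](1) P2=[3,5,0,1,4,0](3)
Move 5: P2 pit1 -> P1=[6,3,5,0,3,6](1) P2=[3,0,1,2,5,1](4)
Move 6: P1 pit1 -> P1=[6,0,6,1,4,6](1) P2=[3,0,1,2,5,1](4)
Move 7: P1 pit2 -> P1=[6,0,0,2,5,7](2) P2=[4,1,1,2,5,1](4)

Answer: 2 4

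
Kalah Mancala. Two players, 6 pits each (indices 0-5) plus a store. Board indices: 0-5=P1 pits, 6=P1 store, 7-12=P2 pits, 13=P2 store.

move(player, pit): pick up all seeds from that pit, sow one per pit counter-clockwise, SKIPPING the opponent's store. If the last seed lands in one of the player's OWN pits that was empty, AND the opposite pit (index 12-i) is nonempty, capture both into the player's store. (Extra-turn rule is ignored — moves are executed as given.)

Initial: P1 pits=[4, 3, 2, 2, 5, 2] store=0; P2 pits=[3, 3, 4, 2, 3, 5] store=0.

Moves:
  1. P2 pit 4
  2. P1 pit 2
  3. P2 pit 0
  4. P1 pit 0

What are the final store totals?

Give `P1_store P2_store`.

Answer: 0 1

Derivation:
Move 1: P2 pit4 -> P1=[5,3,2,2,5,2](0) P2=[3,3,4,2,0,6](1)
Move 2: P1 pit2 -> P1=[5,3,0,3,6,2](0) P2=[3,3,4,2,0,6](1)
Move 3: P2 pit0 -> P1=[5,3,0,3,6,2](0) P2=[0,4,5,3,0,6](1)
Move 4: P1 pit0 -> P1=[0,4,1,4,7,3](0) P2=[0,4,5,3,0,6](1)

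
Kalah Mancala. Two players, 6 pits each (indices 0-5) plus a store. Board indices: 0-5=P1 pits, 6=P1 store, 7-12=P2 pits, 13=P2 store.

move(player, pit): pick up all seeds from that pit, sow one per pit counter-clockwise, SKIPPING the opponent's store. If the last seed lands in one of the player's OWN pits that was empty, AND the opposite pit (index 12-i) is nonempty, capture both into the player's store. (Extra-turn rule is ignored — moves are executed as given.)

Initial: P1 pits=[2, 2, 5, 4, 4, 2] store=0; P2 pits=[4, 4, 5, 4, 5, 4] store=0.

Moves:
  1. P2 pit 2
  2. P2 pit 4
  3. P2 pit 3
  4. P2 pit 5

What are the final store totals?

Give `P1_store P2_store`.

Answer: 0 4

Derivation:
Move 1: P2 pit2 -> P1=[3,2,5,4,4,2](0) P2=[4,4,0,5,6,5](1)
Move 2: P2 pit4 -> P1=[4,3,6,5,4,2](0) P2=[4,4,0,5,0,6](2)
Move 3: P2 pit3 -> P1=[5,4,6,5,4,2](0) P2=[4,4,0,0,1,7](3)
Move 4: P2 pit5 -> P1=[6,5,7,6,5,3](0) P2=[4,4,0,0,1,0](4)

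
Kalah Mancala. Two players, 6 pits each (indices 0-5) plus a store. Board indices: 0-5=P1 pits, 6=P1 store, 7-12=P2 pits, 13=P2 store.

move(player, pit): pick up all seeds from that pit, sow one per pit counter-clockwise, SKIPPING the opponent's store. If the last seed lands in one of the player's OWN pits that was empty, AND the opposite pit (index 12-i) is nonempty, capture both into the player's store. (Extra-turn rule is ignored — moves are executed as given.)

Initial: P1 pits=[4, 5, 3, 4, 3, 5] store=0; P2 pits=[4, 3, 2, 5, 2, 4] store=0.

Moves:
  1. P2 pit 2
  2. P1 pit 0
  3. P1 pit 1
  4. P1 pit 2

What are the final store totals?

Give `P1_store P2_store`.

Move 1: P2 pit2 -> P1=[4,5,3,4,3,5](0) P2=[4,3,0,6,3,4](0)
Move 2: P1 pit0 -> P1=[0,6,4,5,4,5](0) P2=[4,3,0,6,3,4](0)
Move 3: P1 pit1 -> P1=[0,0,5,6,5,6](1) P2=[5,3,0,6,3,4](0)
Move 4: P1 pit2 -> P1=[0,0,0,7,6,7](2) P2=[6,3,0,6,3,4](0)

Answer: 2 0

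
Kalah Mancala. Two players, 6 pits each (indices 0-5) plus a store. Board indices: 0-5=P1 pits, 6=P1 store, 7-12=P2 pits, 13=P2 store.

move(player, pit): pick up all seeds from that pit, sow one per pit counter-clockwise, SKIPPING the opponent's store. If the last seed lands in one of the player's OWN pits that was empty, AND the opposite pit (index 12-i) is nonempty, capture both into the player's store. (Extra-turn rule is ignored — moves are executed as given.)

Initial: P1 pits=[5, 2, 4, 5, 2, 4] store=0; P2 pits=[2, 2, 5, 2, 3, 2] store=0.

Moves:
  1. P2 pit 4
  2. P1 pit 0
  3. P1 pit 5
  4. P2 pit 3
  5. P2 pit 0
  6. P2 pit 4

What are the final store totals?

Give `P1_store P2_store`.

Move 1: P2 pit4 -> P1=[6,2,4,5,2,4](0) P2=[2,2,5,2,0,3](1)
Move 2: P1 pit0 -> P1=[0,3,5,6,3,5](1) P2=[2,2,5,2,0,3](1)
Move 3: P1 pit5 -> P1=[0,3,5,6,3,0](2) P2=[3,3,6,3,0,3](1)
Move 4: P2 pit3 -> P1=[0,3,5,6,3,0](2) P2=[3,3,6,0,1,4](2)
Move 5: P2 pit0 -> P1=[0,3,0,6,3,0](2) P2=[0,4,7,0,1,4](8)
Move 6: P2 pit4 -> P1=[0,3,0,6,3,0](2) P2=[0,4,7,0,0,5](8)

Answer: 2 8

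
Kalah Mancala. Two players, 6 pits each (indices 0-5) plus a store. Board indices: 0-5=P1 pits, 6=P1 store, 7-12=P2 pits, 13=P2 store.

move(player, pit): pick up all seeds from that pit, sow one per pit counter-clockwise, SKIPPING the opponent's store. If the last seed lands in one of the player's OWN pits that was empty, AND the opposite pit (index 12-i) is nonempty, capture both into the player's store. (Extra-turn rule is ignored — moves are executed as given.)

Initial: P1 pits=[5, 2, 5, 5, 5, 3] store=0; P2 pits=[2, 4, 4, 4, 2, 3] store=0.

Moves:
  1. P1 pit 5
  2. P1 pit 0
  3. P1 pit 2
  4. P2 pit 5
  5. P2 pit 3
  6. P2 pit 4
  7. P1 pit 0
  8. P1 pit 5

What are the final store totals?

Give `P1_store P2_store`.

Move 1: P1 pit5 -> P1=[5,2,5,5,5,0](1) P2=[3,5,4,4,2,3](0)
Move 2: P1 pit0 -> P1=[0,3,6,6,6,0](5) P2=[0,5,4,4,2,3](0)
Move 3: P1 pit2 -> P1=[0,3,0,7,7,1](6) P2=[1,6,4,4,2,3](0)
Move 4: P2 pit5 -> P1=[1,4,0,7,7,1](6) P2=[1,6,4,4,2,0](1)
Move 5: P2 pit3 -> P1=[2,4,0,7,7,1](6) P2=[1,6,4,0,3,1](2)
Move 6: P2 pit4 -> P1=[3,4,0,7,7,1](6) P2=[1,6,4,0,0,2](3)
Move 7: P1 pit0 -> P1=[0,5,1,8,7,1](6) P2=[1,6,4,0,0,2](3)
Move 8: P1 pit5 -> P1=[0,5,1,8,7,0](7) P2=[1,6,4,0,0,2](3)

Answer: 7 3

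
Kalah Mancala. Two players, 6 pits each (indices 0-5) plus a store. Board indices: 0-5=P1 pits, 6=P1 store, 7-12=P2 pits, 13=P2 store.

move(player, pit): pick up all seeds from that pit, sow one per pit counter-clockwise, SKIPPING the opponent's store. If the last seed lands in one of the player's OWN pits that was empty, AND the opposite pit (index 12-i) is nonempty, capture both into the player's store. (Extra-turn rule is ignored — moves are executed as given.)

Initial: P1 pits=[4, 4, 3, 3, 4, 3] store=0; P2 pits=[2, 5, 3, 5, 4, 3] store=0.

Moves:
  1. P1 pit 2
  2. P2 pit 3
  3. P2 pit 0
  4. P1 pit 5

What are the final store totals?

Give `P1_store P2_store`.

Answer: 1 1

Derivation:
Move 1: P1 pit2 -> P1=[4,4,0,4,5,4](0) P2=[2,5,3,5,4,3](0)
Move 2: P2 pit3 -> P1=[5,5,0,4,5,4](0) P2=[2,5,3,0,5,4](1)
Move 3: P2 pit0 -> P1=[5,5,0,4,5,4](0) P2=[0,6,4,0,5,4](1)
Move 4: P1 pit5 -> P1=[5,5,0,4,5,0](1) P2=[1,7,5,0,5,4](1)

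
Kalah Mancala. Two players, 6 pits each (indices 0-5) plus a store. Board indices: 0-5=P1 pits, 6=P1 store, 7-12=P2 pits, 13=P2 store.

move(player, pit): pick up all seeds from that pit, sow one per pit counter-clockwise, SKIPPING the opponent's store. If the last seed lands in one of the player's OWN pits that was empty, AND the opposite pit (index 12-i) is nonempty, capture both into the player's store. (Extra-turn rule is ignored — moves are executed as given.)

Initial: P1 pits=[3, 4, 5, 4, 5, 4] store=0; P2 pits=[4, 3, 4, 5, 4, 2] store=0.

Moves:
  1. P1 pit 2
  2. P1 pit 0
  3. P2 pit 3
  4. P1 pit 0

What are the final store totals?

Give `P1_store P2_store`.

Move 1: P1 pit2 -> P1=[3,4,0,5,6,5](1) P2=[5,3,4,5,4,2](0)
Move 2: P1 pit0 -> P1=[0,5,1,6,6,5](1) P2=[5,3,4,5,4,2](0)
Move 3: P2 pit3 -> P1=[1,6,1,6,6,5](1) P2=[5,3,4,0,5,3](1)
Move 4: P1 pit0 -> P1=[0,7,1,6,6,5](1) P2=[5,3,4,0,5,3](1)

Answer: 1 1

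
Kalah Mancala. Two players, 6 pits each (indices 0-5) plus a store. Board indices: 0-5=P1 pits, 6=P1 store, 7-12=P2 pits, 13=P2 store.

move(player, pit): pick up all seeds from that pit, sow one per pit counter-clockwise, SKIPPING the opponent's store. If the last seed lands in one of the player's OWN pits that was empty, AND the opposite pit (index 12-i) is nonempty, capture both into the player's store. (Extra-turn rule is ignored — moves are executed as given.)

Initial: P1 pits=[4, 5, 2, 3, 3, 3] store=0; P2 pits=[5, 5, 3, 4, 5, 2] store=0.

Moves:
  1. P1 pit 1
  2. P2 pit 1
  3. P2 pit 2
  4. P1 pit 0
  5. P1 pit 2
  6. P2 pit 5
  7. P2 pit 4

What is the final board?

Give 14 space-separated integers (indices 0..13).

Answer: 2 3 2 7 7 5 2 5 0 0 6 0 1 4

Derivation:
Move 1: P1 pit1 -> P1=[4,0,3,4,4,4](1) P2=[5,5,3,4,5,2](0)
Move 2: P2 pit1 -> P1=[4,0,3,4,4,4](1) P2=[5,0,4,5,6,3](1)
Move 3: P2 pit2 -> P1=[4,0,3,4,4,4](1) P2=[5,0,0,6,7,4](2)
Move 4: P1 pit0 -> P1=[0,1,4,5,5,4](1) P2=[5,0,0,6,7,4](2)
Move 5: P1 pit2 -> P1=[0,1,0,6,6,5](2) P2=[5,0,0,6,7,4](2)
Move 6: P2 pit5 -> P1=[1,2,1,6,6,5](2) P2=[5,0,0,6,7,0](3)
Move 7: P2 pit4 -> P1=[2,3,2,7,7,5](2) P2=[5,0,0,6,0,1](4)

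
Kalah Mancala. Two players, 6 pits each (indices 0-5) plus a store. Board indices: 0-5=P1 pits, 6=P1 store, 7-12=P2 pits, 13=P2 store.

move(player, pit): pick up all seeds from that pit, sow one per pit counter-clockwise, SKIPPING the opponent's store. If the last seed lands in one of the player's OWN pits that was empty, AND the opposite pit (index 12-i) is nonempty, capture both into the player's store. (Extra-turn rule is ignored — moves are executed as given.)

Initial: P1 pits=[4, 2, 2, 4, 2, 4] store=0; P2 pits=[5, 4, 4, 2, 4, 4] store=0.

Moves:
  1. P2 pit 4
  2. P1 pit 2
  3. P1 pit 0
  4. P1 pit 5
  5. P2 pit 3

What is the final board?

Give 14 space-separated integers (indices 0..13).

Answer: 0 4 1 6 4 0 1 6 5 5 0 1 6 2

Derivation:
Move 1: P2 pit4 -> P1=[5,3,2,4,2,4](0) P2=[5,4,4,2,0,5](1)
Move 2: P1 pit2 -> P1=[5,3,0,5,3,4](0) P2=[5,4,4,2,0,5](1)
Move 3: P1 pit0 -> P1=[0,4,1,6,4,5](0) P2=[5,4,4,2,0,5](1)
Move 4: P1 pit5 -> P1=[0,4,1,6,4,0](1) P2=[6,5,5,3,0,5](1)
Move 5: P2 pit3 -> P1=[0,4,1,6,4,0](1) P2=[6,5,5,0,1,6](2)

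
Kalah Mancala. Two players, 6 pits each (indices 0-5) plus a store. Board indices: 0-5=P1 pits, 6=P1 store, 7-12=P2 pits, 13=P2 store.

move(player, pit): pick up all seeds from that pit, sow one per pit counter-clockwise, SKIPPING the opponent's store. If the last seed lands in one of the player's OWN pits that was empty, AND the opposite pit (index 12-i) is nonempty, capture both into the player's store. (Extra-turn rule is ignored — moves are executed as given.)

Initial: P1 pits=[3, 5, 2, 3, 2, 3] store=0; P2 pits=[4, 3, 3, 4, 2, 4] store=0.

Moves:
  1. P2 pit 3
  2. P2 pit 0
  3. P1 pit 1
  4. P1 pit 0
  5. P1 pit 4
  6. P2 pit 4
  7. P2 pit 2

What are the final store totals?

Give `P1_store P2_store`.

Answer: 2 3

Derivation:
Move 1: P2 pit3 -> P1=[4,5,2,3,2,3](0) P2=[4,3,3,0,3,5](1)
Move 2: P2 pit0 -> P1=[4,5,2,3,2,3](0) P2=[0,4,4,1,4,5](1)
Move 3: P1 pit1 -> P1=[4,0,3,4,3,4](1) P2=[0,4,4,1,4,5](1)
Move 4: P1 pit0 -> P1=[0,1,4,5,4,4](1) P2=[0,4,4,1,4,5](1)
Move 5: P1 pit4 -> P1=[0,1,4,5,0,5](2) P2=[1,5,4,1,4,5](1)
Move 6: P2 pit4 -> P1=[1,2,4,5,0,5](2) P2=[1,5,4,1,0,6](2)
Move 7: P2 pit2 -> P1=[1,2,4,5,0,5](2) P2=[1,5,0,2,1,7](3)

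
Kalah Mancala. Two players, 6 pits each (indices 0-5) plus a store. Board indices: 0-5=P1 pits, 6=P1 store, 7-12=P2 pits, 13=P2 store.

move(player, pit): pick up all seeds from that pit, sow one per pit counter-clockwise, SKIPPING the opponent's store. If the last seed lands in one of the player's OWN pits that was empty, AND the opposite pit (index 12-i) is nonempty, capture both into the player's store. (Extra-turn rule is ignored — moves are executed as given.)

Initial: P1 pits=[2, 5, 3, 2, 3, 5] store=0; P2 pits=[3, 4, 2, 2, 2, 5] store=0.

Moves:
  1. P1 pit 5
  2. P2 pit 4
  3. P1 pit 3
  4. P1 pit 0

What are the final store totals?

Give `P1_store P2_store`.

Answer: 6 1

Derivation:
Move 1: P1 pit5 -> P1=[2,5,3,2,3,0](1) P2=[4,5,3,3,2,5](0)
Move 2: P2 pit4 -> P1=[2,5,3,2,3,0](1) P2=[4,5,3,3,0,6](1)
Move 3: P1 pit3 -> P1=[2,5,3,0,4,0](6) P2=[0,5,3,3,0,6](1)
Move 4: P1 pit0 -> P1=[0,6,4,0,4,0](6) P2=[0,5,3,3,0,6](1)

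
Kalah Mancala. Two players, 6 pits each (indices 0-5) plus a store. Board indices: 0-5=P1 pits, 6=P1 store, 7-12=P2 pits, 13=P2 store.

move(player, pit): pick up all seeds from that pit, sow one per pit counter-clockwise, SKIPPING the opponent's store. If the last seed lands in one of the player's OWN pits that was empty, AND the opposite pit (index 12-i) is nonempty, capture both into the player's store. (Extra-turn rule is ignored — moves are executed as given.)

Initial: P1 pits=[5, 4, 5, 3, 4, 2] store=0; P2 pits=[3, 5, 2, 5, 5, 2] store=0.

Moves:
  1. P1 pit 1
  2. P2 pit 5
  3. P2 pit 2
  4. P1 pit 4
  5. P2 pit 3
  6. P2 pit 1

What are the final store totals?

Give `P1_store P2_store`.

Answer: 1 3

Derivation:
Move 1: P1 pit1 -> P1=[5,0,6,4,5,3](0) P2=[3,5,2,5,5,2](0)
Move 2: P2 pit5 -> P1=[6,0,6,4,5,3](0) P2=[3,5,2,5,5,0](1)
Move 3: P2 pit2 -> P1=[6,0,6,4,5,3](0) P2=[3,5,0,6,6,0](1)
Move 4: P1 pit4 -> P1=[6,0,6,4,0,4](1) P2=[4,6,1,6,6,0](1)
Move 5: P2 pit3 -> P1=[7,1,7,4,0,4](1) P2=[4,6,1,0,7,1](2)
Move 6: P2 pit1 -> P1=[8,1,7,4,0,4](1) P2=[4,0,2,1,8,2](3)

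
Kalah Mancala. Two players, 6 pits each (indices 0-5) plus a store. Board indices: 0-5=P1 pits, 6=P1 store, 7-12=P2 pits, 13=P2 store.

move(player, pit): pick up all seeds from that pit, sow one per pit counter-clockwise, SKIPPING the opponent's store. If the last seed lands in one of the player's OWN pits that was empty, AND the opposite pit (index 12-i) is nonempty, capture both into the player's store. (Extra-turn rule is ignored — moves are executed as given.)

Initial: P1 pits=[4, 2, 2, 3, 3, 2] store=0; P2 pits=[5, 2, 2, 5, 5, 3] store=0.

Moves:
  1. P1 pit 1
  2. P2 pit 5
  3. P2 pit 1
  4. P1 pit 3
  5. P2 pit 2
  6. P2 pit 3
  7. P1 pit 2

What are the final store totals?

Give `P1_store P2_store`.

Answer: 2 8

Derivation:
Move 1: P1 pit1 -> P1=[4,0,3,4,3,2](0) P2=[5,2,2,5,5,3](0)
Move 2: P2 pit5 -> P1=[5,1,3,4,3,2](0) P2=[5,2,2,5,5,0](1)
Move 3: P2 pit1 -> P1=[5,1,3,4,3,2](0) P2=[5,0,3,6,5,0](1)
Move 4: P1 pit3 -> P1=[5,1,3,0,4,3](1) P2=[6,0,3,6,5,0](1)
Move 5: P2 pit2 -> P1=[0,1,3,0,4,3](1) P2=[6,0,0,7,6,0](7)
Move 6: P2 pit3 -> P1=[1,2,4,1,4,3](1) P2=[6,0,0,0,7,1](8)
Move 7: P1 pit2 -> P1=[1,2,0,2,5,4](2) P2=[6,0,0,0,7,1](8)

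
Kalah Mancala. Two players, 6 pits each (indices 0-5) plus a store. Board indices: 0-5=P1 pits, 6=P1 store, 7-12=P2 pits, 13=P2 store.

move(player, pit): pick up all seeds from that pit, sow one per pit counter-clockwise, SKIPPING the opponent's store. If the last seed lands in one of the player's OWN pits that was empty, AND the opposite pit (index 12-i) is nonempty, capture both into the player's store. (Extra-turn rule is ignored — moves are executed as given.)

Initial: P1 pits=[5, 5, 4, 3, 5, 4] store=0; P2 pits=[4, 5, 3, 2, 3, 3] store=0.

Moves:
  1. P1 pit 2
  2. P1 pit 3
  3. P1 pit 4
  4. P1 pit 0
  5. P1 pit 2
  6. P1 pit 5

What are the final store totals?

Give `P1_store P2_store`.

Move 1: P1 pit2 -> P1=[5,5,0,4,6,5](1) P2=[4,5,3,2,3,3](0)
Move 2: P1 pit3 -> P1=[5,5,0,0,7,6](2) P2=[5,5,3,2,3,3](0)
Move 3: P1 pit4 -> P1=[5,5,0,0,0,7](3) P2=[6,6,4,3,4,3](0)
Move 4: P1 pit0 -> P1=[0,6,1,1,1,8](3) P2=[6,6,4,3,4,3](0)
Move 5: P1 pit2 -> P1=[0,6,0,2,1,8](3) P2=[6,6,4,3,4,3](0)
Move 6: P1 pit5 -> P1=[0,6,0,2,1,0](9) P2=[7,7,5,4,5,0](0)

Answer: 9 0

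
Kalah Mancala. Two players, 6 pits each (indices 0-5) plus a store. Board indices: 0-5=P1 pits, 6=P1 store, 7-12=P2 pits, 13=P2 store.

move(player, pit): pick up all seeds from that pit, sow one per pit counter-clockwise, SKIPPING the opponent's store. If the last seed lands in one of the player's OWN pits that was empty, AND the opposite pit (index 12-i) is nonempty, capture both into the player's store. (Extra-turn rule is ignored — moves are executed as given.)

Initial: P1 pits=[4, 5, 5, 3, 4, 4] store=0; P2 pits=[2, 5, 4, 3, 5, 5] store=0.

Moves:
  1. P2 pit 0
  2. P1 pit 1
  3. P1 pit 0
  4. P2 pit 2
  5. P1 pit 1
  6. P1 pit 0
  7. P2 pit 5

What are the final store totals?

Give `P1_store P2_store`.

Move 1: P2 pit0 -> P1=[4,5,5,3,4,4](0) P2=[0,6,5,3,5,5](0)
Move 2: P1 pit1 -> P1=[4,0,6,4,5,5](1) P2=[0,6,5,3,5,5](0)
Move 3: P1 pit0 -> P1=[0,1,7,5,6,5](1) P2=[0,6,5,3,5,5](0)
Move 4: P2 pit2 -> P1=[1,1,7,5,6,5](1) P2=[0,6,0,4,6,6](1)
Move 5: P1 pit1 -> P1=[1,0,8,5,6,5](1) P2=[0,6,0,4,6,6](1)
Move 6: P1 pit0 -> P1=[0,0,8,5,6,5](8) P2=[0,6,0,4,0,6](1)
Move 7: P2 pit5 -> P1=[1,1,9,6,7,5](8) P2=[0,6,0,4,0,0](2)

Answer: 8 2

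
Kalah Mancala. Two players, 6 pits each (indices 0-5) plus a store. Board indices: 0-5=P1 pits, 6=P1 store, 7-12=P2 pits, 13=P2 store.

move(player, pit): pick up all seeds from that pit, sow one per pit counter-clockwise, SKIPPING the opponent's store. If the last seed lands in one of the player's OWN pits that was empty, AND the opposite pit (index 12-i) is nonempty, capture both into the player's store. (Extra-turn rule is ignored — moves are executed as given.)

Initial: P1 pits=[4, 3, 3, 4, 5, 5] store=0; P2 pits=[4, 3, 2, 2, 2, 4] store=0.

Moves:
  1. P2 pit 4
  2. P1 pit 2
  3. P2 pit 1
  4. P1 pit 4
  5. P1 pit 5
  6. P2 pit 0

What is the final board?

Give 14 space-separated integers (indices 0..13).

Move 1: P2 pit4 -> P1=[4,3,3,4,5,5](0) P2=[4,3,2,2,0,5](1)
Move 2: P1 pit2 -> P1=[4,3,0,5,6,6](0) P2=[4,3,2,2,0,5](1)
Move 3: P2 pit1 -> P1=[4,0,0,5,6,6](0) P2=[4,0,3,3,0,5](5)
Move 4: P1 pit4 -> P1=[4,0,0,5,0,7](1) P2=[5,1,4,4,0,5](5)
Move 5: P1 pit5 -> P1=[4,0,0,5,0,0](2) P2=[6,2,5,5,1,6](5)
Move 6: P2 pit0 -> P1=[4,0,0,5,0,0](2) P2=[0,3,6,6,2,7](6)

Answer: 4 0 0 5 0 0 2 0 3 6 6 2 7 6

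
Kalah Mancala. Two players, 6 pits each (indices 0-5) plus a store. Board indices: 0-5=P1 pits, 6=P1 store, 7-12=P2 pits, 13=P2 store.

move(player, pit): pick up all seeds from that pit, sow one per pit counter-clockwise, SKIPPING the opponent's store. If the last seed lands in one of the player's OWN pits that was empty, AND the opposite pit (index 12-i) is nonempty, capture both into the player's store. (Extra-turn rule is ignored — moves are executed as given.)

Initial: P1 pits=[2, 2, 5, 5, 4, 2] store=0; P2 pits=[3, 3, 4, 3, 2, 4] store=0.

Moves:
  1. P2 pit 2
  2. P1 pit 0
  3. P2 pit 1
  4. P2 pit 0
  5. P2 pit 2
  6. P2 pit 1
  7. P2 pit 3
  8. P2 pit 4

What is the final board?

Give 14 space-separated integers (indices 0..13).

Move 1: P2 pit2 -> P1=[2,2,5,5,4,2](0) P2=[3,3,0,4,3,5](1)
Move 2: P1 pit0 -> P1=[0,3,6,5,4,2](0) P2=[3,3,0,4,3,5](1)
Move 3: P2 pit1 -> P1=[0,3,6,5,4,2](0) P2=[3,0,1,5,4,5](1)
Move 4: P2 pit0 -> P1=[0,3,6,5,4,2](0) P2=[0,1,2,6,4,5](1)
Move 5: P2 pit2 -> P1=[0,3,6,5,4,2](0) P2=[0,1,0,7,5,5](1)
Move 6: P2 pit1 -> P1=[0,3,6,0,4,2](0) P2=[0,0,0,7,5,5](7)
Move 7: P2 pit3 -> P1=[1,4,7,1,4,2](0) P2=[0,0,0,0,6,6](8)
Move 8: P2 pit4 -> P1=[2,5,8,2,4,2](0) P2=[0,0,0,0,0,7](9)

Answer: 2 5 8 2 4 2 0 0 0 0 0 0 7 9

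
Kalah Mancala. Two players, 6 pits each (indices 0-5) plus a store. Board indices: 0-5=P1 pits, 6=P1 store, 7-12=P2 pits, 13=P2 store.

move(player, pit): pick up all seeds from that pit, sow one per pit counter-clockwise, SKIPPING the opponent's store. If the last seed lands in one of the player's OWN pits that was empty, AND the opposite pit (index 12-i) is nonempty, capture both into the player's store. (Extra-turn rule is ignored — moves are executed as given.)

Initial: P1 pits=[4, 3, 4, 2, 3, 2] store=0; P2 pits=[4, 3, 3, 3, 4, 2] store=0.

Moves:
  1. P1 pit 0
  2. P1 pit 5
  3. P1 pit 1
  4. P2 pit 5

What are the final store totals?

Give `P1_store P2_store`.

Answer: 7 1

Derivation:
Move 1: P1 pit0 -> P1=[0,4,5,3,4,2](0) P2=[4,3,3,3,4,2](0)
Move 2: P1 pit5 -> P1=[0,4,5,3,4,0](1) P2=[5,3,3,3,4,2](0)
Move 3: P1 pit1 -> P1=[0,0,6,4,5,0](7) P2=[0,3,3,3,4,2](0)
Move 4: P2 pit5 -> P1=[1,0,6,4,5,0](7) P2=[0,3,3,3,4,0](1)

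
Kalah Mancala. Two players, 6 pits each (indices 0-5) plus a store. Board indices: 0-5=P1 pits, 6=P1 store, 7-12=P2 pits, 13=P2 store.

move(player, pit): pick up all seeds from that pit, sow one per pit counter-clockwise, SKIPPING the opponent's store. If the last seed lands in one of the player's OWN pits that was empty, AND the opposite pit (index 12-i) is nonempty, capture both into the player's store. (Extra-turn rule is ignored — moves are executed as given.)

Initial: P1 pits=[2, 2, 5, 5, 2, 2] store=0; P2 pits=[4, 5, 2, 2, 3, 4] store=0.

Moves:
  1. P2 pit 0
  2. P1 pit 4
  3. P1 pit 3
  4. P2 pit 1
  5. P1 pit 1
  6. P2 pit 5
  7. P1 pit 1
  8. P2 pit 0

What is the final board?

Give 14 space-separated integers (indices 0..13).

Move 1: P2 pit0 -> P1=[2,2,5,5,2,2](0) P2=[0,6,3,3,4,4](0)
Move 2: P1 pit4 -> P1=[2,2,5,5,0,3](1) P2=[0,6,3,3,4,4](0)
Move 3: P1 pit3 -> P1=[2,2,5,0,1,4](2) P2=[1,7,3,3,4,4](0)
Move 4: P2 pit1 -> P1=[3,3,5,0,1,4](2) P2=[1,0,4,4,5,5](1)
Move 5: P1 pit1 -> P1=[3,0,6,1,2,4](2) P2=[1,0,4,4,5,5](1)
Move 6: P2 pit5 -> P1=[4,1,7,2,2,4](2) P2=[1,0,4,4,5,0](2)
Move 7: P1 pit1 -> P1=[4,0,8,2,2,4](2) P2=[1,0,4,4,5,0](2)
Move 8: P2 pit0 -> P1=[4,0,8,2,0,4](2) P2=[0,0,4,4,5,0](5)

Answer: 4 0 8 2 0 4 2 0 0 4 4 5 0 5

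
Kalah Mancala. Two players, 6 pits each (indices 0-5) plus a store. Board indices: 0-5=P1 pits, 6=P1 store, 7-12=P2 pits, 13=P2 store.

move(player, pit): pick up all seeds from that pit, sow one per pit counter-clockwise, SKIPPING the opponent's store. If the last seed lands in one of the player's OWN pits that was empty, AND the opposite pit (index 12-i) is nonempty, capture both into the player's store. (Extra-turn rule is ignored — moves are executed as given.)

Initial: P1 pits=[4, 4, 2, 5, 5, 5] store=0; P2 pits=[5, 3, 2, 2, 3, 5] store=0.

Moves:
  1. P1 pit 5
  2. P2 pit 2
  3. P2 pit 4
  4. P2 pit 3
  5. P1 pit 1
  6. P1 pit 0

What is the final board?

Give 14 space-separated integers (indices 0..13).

Move 1: P1 pit5 -> P1=[4,4,2,5,5,0](1) P2=[6,4,3,3,3,5](0)
Move 2: P2 pit2 -> P1=[4,4,2,5,5,0](1) P2=[6,4,0,4,4,6](0)
Move 3: P2 pit4 -> P1=[5,5,2,5,5,0](1) P2=[6,4,0,4,0,7](1)
Move 4: P2 pit3 -> P1=[6,5,2,5,5,0](1) P2=[6,4,0,0,1,8](2)
Move 5: P1 pit1 -> P1=[6,0,3,6,6,1](2) P2=[6,4,0,0,1,8](2)
Move 6: P1 pit0 -> P1=[0,1,4,7,7,2](3) P2=[6,4,0,0,1,8](2)

Answer: 0 1 4 7 7 2 3 6 4 0 0 1 8 2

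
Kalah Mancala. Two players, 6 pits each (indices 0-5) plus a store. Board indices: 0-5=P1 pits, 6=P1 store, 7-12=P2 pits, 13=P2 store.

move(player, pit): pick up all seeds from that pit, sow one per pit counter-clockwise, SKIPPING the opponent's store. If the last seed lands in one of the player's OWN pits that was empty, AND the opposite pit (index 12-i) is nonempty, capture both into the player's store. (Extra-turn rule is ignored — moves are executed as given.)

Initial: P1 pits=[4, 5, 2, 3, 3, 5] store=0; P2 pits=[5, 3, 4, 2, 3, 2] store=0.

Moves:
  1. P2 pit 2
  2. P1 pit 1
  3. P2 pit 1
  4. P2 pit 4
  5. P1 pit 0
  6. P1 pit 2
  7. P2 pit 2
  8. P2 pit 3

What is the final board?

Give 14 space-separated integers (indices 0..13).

Move 1: P2 pit2 -> P1=[4,5,2,3,3,5](0) P2=[5,3,0,3,4,3](1)
Move 2: P1 pit1 -> P1=[4,0,3,4,4,6](1) P2=[5,3,0,3,4,3](1)
Move 3: P2 pit1 -> P1=[4,0,3,4,4,6](1) P2=[5,0,1,4,5,3](1)
Move 4: P2 pit4 -> P1=[5,1,4,4,4,6](1) P2=[5,0,1,4,0,4](2)
Move 5: P1 pit0 -> P1=[0,2,5,5,5,7](1) P2=[5,0,1,4,0,4](2)
Move 6: P1 pit2 -> P1=[0,2,0,6,6,8](2) P2=[6,0,1,4,0,4](2)
Move 7: P2 pit2 -> P1=[0,2,0,6,6,8](2) P2=[6,0,0,5,0,4](2)
Move 8: P2 pit3 -> P1=[1,3,0,6,6,8](2) P2=[6,0,0,0,1,5](3)

Answer: 1 3 0 6 6 8 2 6 0 0 0 1 5 3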